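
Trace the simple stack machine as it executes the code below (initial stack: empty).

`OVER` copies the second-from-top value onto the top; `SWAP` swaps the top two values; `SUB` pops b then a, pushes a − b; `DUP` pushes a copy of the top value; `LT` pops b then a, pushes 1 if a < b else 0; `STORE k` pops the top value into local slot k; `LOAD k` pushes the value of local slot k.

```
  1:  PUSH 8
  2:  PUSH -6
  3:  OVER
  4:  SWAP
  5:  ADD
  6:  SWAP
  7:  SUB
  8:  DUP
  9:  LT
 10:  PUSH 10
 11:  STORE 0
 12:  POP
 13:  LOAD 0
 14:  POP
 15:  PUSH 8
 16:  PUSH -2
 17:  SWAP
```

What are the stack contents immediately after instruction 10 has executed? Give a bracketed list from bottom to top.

PUSH 8  → 8
PUSH -6 → 8 -6
OVER    → 8 -6 8
SWAP    → 8 8 -6
ADD     → 8 2
SWAP    → 2 8
SUB     → -6
DUP     → -6 -6
LT      → 0
PUSH 10 → 0 10

[0, 10]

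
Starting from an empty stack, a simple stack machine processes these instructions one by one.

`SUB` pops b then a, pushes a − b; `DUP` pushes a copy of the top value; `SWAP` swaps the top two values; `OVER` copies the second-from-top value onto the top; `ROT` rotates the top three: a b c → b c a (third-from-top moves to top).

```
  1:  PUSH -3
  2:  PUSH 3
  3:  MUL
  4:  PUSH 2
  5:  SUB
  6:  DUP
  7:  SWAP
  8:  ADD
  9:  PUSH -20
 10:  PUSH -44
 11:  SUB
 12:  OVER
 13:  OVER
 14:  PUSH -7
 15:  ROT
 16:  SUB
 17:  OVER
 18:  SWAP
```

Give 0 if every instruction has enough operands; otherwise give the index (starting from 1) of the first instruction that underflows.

0

PUSH -3   -3
PUSH 3    -3 3
MUL       -9
PUSH 2    -9 2
SUB       -11
DUP       -11 -11
SWAP      -11 -11
ADD       -22
PUSH -20  -22 -20
PUSH -44  -22 -20 -44
SUB       -22 24
OVER      -22 24 -22
OVER      -22 24 -22 24
PUSH -7   -22 24 -22 24 -7
ROT       -22 24 24 -7 -22
SUB       -22 24 24 15
OVER      -22 24 24 15 24
SWAP      -22 24 24 24 15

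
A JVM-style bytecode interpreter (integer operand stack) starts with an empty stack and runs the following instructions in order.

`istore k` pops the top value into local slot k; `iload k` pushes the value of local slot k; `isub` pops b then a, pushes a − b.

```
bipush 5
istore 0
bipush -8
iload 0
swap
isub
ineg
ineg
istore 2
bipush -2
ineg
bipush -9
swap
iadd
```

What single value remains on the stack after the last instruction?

-7

bipush 5  -> [5]
istore 0  -> []
bipush -8 -> [-8]
iload 0   -> [-8, 5]
swap      -> [5, -8]
isub      -> [13]
ineg      -> [-13]
ineg      -> [13]
istore 2  -> []
bipush -2 -> [-2]
ineg      -> [2]
bipush -9 -> [2, -9]
swap      -> [-9, 2]
iadd      -> [-7]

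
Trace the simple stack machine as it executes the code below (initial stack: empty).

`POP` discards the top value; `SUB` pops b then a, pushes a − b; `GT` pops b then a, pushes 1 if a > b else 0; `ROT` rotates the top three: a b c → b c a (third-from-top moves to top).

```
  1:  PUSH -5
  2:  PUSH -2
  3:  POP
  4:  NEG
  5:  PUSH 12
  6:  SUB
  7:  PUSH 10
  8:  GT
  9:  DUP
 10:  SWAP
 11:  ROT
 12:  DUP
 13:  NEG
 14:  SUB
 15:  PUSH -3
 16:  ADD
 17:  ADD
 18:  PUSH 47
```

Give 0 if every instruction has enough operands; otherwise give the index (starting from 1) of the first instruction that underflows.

PUSH -5 : [-5]
PUSH -2 : [-5, -2]
POP     : [-5]
NEG     : [5]
PUSH 12 : [5, 12]
SUB     : [-7]
PUSH 10 : [-7, 10]
GT      : [0]
DUP     : [0, 0]
SWAP    : [0, 0]
ROT  — needs 3 operands, stack has 2 → underflow

11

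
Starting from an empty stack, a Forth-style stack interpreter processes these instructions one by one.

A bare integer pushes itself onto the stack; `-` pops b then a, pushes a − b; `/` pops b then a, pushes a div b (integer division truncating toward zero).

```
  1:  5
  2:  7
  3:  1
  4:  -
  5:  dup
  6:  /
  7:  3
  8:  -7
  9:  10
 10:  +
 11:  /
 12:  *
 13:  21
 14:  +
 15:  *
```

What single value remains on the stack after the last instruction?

5   -> [5]
7   -> [5, 7]
1   -> [5, 7, 1]
-   -> [5, 6]
dup -> [5, 6, 6]
/   -> [5, 1]
3   -> [5, 1, 3]
-7  -> [5, 1, 3, -7]
10  -> [5, 1, 3, -7, 10]
+   -> [5, 1, 3, 3]
/   -> [5, 1, 1]
*   -> [5, 1]
21  -> [5, 1, 21]
+   -> [5, 22]
*   -> [110]

110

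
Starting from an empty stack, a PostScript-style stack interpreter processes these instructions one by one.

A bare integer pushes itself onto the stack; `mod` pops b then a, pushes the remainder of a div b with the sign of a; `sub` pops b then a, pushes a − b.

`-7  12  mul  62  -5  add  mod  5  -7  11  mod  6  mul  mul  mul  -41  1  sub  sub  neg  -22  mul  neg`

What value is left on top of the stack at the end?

-7  → -7
12  → -7 12
mul → -84
62  → -84 62
-5  → -84 62 -5
add → -84 57
mod → -27
5   → -27 5
-7  → -27 5 -7
11  → -27 5 -7 11
mod → -27 5 -7
6   → -27 5 -7 6
mul → -27 5 -42
mul → -27 -210
mul → 5670
-41 → 5670 -41
1   → 5670 -41 1
sub → 5670 -42
sub → 5712
neg → -5712
-22 → -5712 -22
mul → 125664
neg → -125664

-125664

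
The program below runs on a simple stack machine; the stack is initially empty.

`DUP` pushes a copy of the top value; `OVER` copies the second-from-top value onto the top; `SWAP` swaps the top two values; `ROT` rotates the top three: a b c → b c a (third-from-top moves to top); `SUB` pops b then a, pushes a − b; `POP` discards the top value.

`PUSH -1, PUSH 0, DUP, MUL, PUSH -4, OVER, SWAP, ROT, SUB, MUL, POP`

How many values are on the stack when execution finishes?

1

PUSH -1 → -1
PUSH 0  → -1 0
DUP     → -1 0 0
MUL     → -1 0
PUSH -4 → -1 0 -4
OVER    → -1 0 -4 0
SWAP    → -1 0 0 -4
ROT     → -1 0 -4 0
SUB     → -1 0 -4
MUL     → -1 0
POP     → -1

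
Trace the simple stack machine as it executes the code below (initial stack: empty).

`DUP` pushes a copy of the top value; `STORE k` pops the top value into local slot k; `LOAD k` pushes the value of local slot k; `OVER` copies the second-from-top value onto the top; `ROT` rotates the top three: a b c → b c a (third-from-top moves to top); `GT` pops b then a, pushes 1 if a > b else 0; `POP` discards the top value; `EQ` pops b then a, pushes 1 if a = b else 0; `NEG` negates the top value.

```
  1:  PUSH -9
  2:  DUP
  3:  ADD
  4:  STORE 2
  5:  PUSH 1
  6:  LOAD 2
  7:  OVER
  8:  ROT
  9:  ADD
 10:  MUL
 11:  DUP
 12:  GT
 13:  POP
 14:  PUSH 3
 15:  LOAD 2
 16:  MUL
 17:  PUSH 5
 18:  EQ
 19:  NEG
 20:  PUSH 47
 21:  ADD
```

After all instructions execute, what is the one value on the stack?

47

PUSH -9  [-9]
DUP      [-9, -9]
ADD      [-18]
STORE 2  []
PUSH 1   [1]
LOAD 2   [1, -18]
OVER     [1, -18, 1]
ROT      [-18, 1, 1]
ADD      [-18, 2]
MUL      [-36]
DUP      [-36, -36]
GT       [0]
POP      []
PUSH 3   [3]
LOAD 2   [3, -18]
MUL      [-54]
PUSH 5   [-54, 5]
EQ       [0]
NEG      [0]
PUSH 47  [0, 47]
ADD      [47]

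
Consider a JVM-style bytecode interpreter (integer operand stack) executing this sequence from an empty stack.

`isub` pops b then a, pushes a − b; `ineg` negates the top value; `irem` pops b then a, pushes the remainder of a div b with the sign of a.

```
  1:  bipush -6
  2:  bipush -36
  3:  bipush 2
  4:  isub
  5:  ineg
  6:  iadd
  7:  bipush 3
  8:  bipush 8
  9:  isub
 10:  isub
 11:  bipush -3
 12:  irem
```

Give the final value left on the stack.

1

bipush -6  -> -6
bipush -36 -> -6 -36
bipush 2   -> -6 -36 2
isub       -> -6 -38
ineg       -> -6 38
iadd       -> 32
bipush 3   -> 32 3
bipush 8   -> 32 3 8
isub       -> 32 -5
isub       -> 37
bipush -3  -> 37 -3
irem       -> 1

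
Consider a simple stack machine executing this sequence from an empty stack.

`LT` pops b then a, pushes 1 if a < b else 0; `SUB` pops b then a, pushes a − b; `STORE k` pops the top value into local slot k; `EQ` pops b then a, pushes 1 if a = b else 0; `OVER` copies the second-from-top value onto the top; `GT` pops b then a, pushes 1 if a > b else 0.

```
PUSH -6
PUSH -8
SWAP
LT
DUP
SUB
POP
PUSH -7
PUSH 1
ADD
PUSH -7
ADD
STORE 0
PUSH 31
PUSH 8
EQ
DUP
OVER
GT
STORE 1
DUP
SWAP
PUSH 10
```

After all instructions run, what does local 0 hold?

-13

PUSH -6 -> [-6]
PUSH -8 -> [-6, -8]
SWAP    -> [-8, -6]
LT      -> [1]
DUP     -> [1, 1]
SUB     -> [0]
POP     -> []
PUSH -7 -> [-7]
PUSH 1  -> [-7, 1]
ADD     -> [-6]
PUSH -7 -> [-6, -7]
ADD     -> [-13]
STORE 0 -> []
PUSH 31 -> [31]
PUSH 8  -> [31, 8]
EQ      -> [0]
DUP     -> [0, 0]
OVER    -> [0, 0, 0]
GT      -> [0, 0]
STORE 1 -> [0]
DUP     -> [0, 0]
SWAP    -> [0, 0]
PUSH 10 -> [0, 0, 10]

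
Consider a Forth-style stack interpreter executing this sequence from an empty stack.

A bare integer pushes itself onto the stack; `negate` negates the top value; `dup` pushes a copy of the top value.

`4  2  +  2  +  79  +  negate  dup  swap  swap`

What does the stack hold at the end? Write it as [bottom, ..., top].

4      : [4]
2      : [4, 2]
+      : [6]
2      : [6, 2]
+      : [8]
79     : [8, 79]
+      : [87]
negate : [-87]
dup    : [-87, -87]
swap   : [-87, -87]
swap   : [-87, -87]

[-87, -87]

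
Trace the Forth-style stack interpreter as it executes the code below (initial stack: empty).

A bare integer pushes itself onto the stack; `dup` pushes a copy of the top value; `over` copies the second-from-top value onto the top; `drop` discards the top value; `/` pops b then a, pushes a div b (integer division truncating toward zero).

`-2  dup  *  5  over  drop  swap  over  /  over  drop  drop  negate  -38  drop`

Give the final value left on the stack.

-2     -> -2
dup    -> -2 -2
*      -> 4
5      -> 4 5
over   -> 4 5 4
drop   -> 4 5
swap   -> 5 4
over   -> 5 4 5
/      -> 5 0
over   -> 5 0 5
drop   -> 5 0
drop   -> 5
negate -> -5
-38    -> -5 -38
drop   -> -5

-5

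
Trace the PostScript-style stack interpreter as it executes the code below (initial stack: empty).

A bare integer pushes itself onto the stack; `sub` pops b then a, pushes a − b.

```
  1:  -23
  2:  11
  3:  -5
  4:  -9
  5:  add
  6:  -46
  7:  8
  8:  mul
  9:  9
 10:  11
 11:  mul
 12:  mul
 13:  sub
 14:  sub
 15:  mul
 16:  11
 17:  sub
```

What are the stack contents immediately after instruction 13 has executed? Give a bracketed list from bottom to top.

-23 : [-23]
11  : [-23, 11]
-5  : [-23, 11, -5]
-9  : [-23, 11, -5, -9]
add : [-23, 11, -14]
-46 : [-23, 11, -14, -46]
8   : [-23, 11, -14, -46, 8]
mul : [-23, 11, -14, -368]
9   : [-23, 11, -14, -368, 9]
11  : [-23, 11, -14, -368, 9, 11]
mul : [-23, 11, -14, -368, 99]
mul : [-23, 11, -14, -36432]
sub : [-23, 11, 36418]

[-23, 11, 36418]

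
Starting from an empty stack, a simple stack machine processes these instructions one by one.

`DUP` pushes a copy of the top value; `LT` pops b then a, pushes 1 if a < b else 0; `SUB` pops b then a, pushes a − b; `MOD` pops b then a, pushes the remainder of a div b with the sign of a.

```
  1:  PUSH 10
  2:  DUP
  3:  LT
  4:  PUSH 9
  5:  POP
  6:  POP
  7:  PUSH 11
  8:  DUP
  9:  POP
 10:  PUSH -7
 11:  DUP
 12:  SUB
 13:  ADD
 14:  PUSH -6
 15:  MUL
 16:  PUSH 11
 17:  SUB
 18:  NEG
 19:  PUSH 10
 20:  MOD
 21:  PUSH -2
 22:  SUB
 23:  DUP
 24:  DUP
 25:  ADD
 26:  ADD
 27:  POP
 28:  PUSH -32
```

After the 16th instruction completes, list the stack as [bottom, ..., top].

PUSH 10 -> [10]
DUP     -> [10, 10]
LT      -> [0]
PUSH 9  -> [0, 9]
POP     -> [0]
POP     -> []
PUSH 11 -> [11]
DUP     -> [11, 11]
POP     -> [11]
PUSH -7 -> [11, -7]
DUP     -> [11, -7, -7]
SUB     -> [11, 0]
ADD     -> [11]
PUSH -6 -> [11, -6]
MUL     -> [-66]
PUSH 11 -> [-66, 11]

[-66, 11]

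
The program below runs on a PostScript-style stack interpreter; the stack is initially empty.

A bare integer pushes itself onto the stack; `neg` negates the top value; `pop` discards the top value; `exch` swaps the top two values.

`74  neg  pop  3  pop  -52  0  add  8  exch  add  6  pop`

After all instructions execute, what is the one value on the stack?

-44

74   : [74]
neg  : [-74]
pop  : []
3    : [3]
pop  : []
-52  : [-52]
0    : [-52, 0]
add  : [-52]
8    : [-52, 8]
exch : [8, -52]
add  : [-44]
6    : [-44, 6]
pop  : [-44]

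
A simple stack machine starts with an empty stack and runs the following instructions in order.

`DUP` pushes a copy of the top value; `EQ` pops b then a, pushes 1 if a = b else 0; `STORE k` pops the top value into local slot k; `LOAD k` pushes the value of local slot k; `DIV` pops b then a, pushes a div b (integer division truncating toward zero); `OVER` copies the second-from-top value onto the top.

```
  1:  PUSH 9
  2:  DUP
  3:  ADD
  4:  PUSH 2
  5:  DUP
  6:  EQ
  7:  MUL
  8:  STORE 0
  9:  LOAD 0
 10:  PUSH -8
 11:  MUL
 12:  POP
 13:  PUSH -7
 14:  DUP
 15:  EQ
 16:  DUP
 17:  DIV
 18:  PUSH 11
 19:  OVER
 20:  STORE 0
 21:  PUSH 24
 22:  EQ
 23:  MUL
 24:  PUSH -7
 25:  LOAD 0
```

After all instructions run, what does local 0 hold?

1

PUSH 9   [9]
DUP      [9, 9]
ADD      [18]
PUSH 2   [18, 2]
DUP      [18, 2, 2]
EQ       [18, 1]
MUL      [18]
STORE 0  []
LOAD 0   [18]
PUSH -8  [18, -8]
MUL      [-144]
POP      []
PUSH -7  [-7]
DUP      [-7, -7]
EQ       [1]
DUP      [1, 1]
DIV      [1]
PUSH 11  [1, 11]
OVER     [1, 11, 1]
STORE 0  [1, 11]
PUSH 24  [1, 11, 24]
EQ       [1, 0]
MUL      [0]
PUSH -7  [0, -7]
LOAD 0   [0, -7, 1]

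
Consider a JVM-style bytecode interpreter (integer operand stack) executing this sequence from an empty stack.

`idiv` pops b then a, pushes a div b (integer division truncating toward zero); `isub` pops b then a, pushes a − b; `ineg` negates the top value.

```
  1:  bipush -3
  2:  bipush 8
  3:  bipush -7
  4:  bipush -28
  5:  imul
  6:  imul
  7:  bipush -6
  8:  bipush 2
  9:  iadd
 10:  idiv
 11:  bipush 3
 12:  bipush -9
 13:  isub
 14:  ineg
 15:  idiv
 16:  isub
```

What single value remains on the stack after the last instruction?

-35

bipush -3  : -3
bipush 8   : -3 8
bipush -7  : -3 8 -7
bipush -28 : -3 8 -7 -28
imul       : -3 8 196
imul       : -3 1568
bipush -6  : -3 1568 -6
bipush 2   : -3 1568 -6 2
iadd       : -3 1568 -4
idiv       : -3 -392
bipush 3   : -3 -392 3
bipush -9  : -3 -392 3 -9
isub       : -3 -392 12
ineg       : -3 -392 -12
idiv       : -3 32
isub       : -35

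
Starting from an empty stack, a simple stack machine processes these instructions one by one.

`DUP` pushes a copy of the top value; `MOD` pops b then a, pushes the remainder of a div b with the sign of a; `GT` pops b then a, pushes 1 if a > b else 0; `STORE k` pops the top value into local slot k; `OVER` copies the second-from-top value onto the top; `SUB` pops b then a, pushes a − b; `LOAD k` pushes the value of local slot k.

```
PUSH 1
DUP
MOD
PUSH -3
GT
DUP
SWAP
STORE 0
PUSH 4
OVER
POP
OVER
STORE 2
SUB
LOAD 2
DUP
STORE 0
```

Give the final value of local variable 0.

1

PUSH 1  → [1]
DUP     → [1, 1]
MOD     → [0]
PUSH -3 → [0, -3]
GT      → [1]
DUP     → [1, 1]
SWAP    → [1, 1]
STORE 0 → [1]
PUSH 4  → [1, 4]
OVER    → [1, 4, 1]
POP     → [1, 4]
OVER    → [1, 4, 1]
STORE 2 → [1, 4]
SUB     → [-3]
LOAD 2  → [-3, 1]
DUP     → [-3, 1, 1]
STORE 0 → [-3, 1]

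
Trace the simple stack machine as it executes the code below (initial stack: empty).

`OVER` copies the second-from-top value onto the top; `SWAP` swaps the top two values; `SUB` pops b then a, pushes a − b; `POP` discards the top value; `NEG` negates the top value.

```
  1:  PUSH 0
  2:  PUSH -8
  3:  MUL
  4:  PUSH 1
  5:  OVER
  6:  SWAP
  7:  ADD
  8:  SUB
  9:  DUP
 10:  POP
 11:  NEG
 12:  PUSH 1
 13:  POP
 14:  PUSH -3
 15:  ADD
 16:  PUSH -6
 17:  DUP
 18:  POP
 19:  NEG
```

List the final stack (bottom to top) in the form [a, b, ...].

PUSH 0   [0]
PUSH -8  [0, -8]
MUL      [0]
PUSH 1   [0, 1]
OVER     [0, 1, 0]
SWAP     [0, 0, 1]
ADD      [0, 1]
SUB      [-1]
DUP      [-1, -1]
POP      [-1]
NEG      [1]
PUSH 1   [1, 1]
POP      [1]
PUSH -3  [1, -3]
ADD      [-2]
PUSH -6  [-2, -6]
DUP      [-2, -6, -6]
POP      [-2, -6]
NEG      [-2, 6]

[-2, 6]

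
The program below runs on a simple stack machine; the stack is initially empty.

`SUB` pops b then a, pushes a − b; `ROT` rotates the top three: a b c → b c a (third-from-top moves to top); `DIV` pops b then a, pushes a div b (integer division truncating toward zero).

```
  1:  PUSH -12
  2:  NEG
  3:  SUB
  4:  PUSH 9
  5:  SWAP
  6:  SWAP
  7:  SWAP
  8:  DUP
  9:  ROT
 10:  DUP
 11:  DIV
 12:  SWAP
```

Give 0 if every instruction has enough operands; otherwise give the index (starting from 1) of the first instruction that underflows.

PUSH -12 : [-12]
NEG      : [12]
SUB  — needs 2 operands, stack has 1 → underflow

3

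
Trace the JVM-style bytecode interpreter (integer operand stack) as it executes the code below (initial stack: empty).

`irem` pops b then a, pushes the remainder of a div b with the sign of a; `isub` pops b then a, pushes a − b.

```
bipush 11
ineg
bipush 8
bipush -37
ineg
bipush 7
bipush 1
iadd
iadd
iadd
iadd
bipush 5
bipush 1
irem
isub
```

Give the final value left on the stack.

42

bipush 11   11
ineg        -11
bipush 8    -11 8
bipush -37  -11 8 -37
ineg        -11 8 37
bipush 7    -11 8 37 7
bipush 1    -11 8 37 7 1
iadd        -11 8 37 8
iadd        -11 8 45
iadd        -11 53
iadd        42
bipush 5    42 5
bipush 1    42 5 1
irem        42 0
isub        42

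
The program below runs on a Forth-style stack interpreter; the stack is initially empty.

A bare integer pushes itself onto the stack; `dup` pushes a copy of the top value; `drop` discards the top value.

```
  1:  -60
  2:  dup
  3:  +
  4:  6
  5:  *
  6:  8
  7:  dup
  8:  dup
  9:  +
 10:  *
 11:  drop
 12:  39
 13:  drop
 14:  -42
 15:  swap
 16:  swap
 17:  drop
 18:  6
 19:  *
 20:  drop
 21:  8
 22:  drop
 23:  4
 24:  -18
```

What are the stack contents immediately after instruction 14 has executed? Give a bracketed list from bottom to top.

-60   [-60]
dup   [-60, -60]
+     [-120]
6     [-120, 6]
*     [-720]
8     [-720, 8]
dup   [-720, 8, 8]
dup   [-720, 8, 8, 8]
+     [-720, 8, 16]
*     [-720, 128]
drop  [-720]
39    [-720, 39]
drop  [-720]
-42   [-720, -42]

[-720, -42]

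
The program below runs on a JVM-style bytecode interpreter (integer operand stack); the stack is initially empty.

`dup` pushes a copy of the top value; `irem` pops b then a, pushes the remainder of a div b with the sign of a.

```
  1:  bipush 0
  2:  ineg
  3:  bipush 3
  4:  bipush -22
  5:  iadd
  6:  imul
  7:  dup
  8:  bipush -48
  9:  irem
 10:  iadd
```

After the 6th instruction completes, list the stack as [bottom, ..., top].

bipush 0    [0]
ineg        [0]
bipush 3    [0, 3]
bipush -22  [0, 3, -22]
iadd        [0, -19]
imul        [0]

[0]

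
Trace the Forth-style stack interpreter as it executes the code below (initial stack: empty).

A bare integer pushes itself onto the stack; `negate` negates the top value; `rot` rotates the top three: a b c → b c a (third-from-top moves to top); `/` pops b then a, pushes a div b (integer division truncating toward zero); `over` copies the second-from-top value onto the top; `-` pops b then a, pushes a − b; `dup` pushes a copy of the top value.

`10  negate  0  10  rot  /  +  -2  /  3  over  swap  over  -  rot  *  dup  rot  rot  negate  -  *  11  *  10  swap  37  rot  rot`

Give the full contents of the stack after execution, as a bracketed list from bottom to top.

10     : 10
negate : -10
0      : -10 0
10     : -10 0 10
rot    : 0 10 -10
/      : 0 -1
+      : -1
-2     : -1 -2
/      : 0
3      : 0 3
over   : 0 3 0
swap   : 0 0 3
over   : 0 0 3 0
-      : 0 0 3
rot    : 0 3 0
*      : 0 0
dup    : 0 0 0
rot    : 0 0 0
rot    : 0 0 0
negate : 0 0 0
-      : 0 0
*      : 0
11     : 0 11
*      : 0
10     : 0 10
swap   : 10 0
37     : 10 0 37
rot    : 0 37 10
rot    : 37 10 0

[37, 10, 0]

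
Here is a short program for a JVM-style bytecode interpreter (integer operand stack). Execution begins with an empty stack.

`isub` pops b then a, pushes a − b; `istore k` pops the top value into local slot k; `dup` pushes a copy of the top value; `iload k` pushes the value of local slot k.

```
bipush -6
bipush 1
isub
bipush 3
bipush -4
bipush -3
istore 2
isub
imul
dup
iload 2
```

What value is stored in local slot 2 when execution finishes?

bipush -6 → -6
bipush 1  → -6 1
isub      → -7
bipush 3  → -7 3
bipush -4 → -7 3 -4
bipush -3 → -7 3 -4 -3
istore 2  → -7 3 -4
isub      → -7 7
imul      → -49
dup       → -49 -49
iload 2   → -49 -49 -3

-3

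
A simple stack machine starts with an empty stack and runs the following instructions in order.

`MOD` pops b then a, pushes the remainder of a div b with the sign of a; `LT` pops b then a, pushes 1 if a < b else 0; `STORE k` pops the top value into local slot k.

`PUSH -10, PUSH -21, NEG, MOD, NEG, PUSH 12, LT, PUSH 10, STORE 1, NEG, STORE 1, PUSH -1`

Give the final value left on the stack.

PUSH -10 -> -10
PUSH -21 -> -10 -21
NEG      -> -10 21
MOD      -> -10
NEG      -> 10
PUSH 12  -> 10 12
LT       -> 1
PUSH 10  -> 1 10
STORE 1  -> 1
NEG      -> -1
STORE 1  -> (empty)
PUSH -1  -> -1

-1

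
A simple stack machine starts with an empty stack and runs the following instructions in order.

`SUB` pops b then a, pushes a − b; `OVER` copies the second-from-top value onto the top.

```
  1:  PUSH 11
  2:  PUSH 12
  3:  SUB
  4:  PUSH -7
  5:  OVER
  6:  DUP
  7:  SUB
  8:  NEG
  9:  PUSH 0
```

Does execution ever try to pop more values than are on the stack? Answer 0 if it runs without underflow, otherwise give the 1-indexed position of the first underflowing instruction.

PUSH 11 → [11]
PUSH 12 → [11, 12]
SUB     → [-1]
PUSH -7 → [-1, -7]
OVER    → [-1, -7, -1]
DUP     → [-1, -7, -1, -1]
SUB     → [-1, -7, 0]
NEG     → [-1, -7, 0]
PUSH 0  → [-1, -7, 0, 0]

0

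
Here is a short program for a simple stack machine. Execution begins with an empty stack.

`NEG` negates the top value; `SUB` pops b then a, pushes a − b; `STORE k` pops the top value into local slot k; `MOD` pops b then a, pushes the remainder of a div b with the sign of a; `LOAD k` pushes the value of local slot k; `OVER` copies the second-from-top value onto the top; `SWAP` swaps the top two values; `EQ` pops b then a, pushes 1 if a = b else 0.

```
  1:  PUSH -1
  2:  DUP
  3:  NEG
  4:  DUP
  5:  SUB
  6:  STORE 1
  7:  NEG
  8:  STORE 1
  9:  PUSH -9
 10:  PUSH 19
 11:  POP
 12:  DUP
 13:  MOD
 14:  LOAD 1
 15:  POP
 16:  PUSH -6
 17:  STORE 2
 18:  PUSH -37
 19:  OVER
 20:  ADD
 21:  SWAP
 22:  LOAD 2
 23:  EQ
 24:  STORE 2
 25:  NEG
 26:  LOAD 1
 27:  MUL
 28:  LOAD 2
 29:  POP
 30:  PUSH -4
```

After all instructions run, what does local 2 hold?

PUSH -1  -> -1
DUP      -> -1 -1
NEG      -> -1 1
DUP      -> -1 1 1
SUB      -> -1 0
STORE 1  -> -1
NEG      -> 1
STORE 1  -> (empty)
PUSH -9  -> -9
PUSH 19  -> -9 19
POP      -> -9
DUP      -> -9 -9
MOD      -> 0
LOAD 1   -> 0 1
POP      -> 0
PUSH -6  -> 0 -6
STORE 2  -> 0
PUSH -37 -> 0 -37
OVER     -> 0 -37 0
ADD      -> 0 -37
SWAP     -> -37 0
LOAD 2   -> -37 0 -6
EQ       -> -37 0
STORE 2  -> -37
NEG      -> 37
LOAD 1   -> 37 1
MUL      -> 37
LOAD 2   -> 37 0
POP      -> 37
PUSH -4  -> 37 -4

0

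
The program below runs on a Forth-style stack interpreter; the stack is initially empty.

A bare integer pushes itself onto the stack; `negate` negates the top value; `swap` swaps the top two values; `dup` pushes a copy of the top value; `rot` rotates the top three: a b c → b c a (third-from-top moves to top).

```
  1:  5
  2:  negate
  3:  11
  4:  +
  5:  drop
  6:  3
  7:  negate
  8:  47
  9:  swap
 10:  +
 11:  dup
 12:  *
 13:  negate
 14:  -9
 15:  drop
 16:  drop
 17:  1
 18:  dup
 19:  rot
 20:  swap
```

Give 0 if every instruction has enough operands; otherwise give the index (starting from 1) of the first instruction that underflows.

19

5      -> 5
negate -> -5
11     -> -5 11
+      -> 6
drop   -> (empty)
3      -> 3
negate -> -3
47     -> -3 47
swap   -> 47 -3
+      -> 44
dup    -> 44 44
*      -> 1936
negate -> -1936
-9     -> -1936 -9
drop   -> -1936
drop   -> (empty)
1      -> 1
dup    -> 1 1
rot  — needs 3 operands, stack has 2 → underflow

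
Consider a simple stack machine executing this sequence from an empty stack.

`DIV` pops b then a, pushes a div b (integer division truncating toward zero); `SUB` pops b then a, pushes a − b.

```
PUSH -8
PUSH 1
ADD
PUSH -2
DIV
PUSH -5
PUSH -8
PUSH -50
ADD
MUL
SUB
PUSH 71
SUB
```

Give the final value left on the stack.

PUSH -8  : [-8]
PUSH 1   : [-8, 1]
ADD      : [-7]
PUSH -2  : [-7, -2]
DIV      : [3]
PUSH -5  : [3, -5]
PUSH -8  : [3, -5, -8]
PUSH -50 : [3, -5, -8, -50]
ADD      : [3, -5, -58]
MUL      : [3, 290]
SUB      : [-287]
PUSH 71  : [-287, 71]
SUB      : [-358]

-358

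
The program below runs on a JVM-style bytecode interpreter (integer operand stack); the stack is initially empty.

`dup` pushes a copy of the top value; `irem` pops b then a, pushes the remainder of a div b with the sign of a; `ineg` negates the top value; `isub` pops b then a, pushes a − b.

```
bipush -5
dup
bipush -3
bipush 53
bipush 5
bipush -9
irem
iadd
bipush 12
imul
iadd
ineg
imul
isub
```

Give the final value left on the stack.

bipush -5 → -5
dup       → -5 -5
bipush -3 → -5 -5 -3
bipush 53 → -5 -5 -3 53
bipush 5  → -5 -5 -3 53 5
bipush -9 → -5 -5 -3 53 5 -9
irem      → -5 -5 -3 53 5
iadd      → -5 -5 -3 58
bipush 12 → -5 -5 -3 58 12
imul      → -5 -5 -3 696
iadd      → -5 -5 693
ineg      → -5 -5 -693
imul      → -5 3465
isub      → -3470

-3470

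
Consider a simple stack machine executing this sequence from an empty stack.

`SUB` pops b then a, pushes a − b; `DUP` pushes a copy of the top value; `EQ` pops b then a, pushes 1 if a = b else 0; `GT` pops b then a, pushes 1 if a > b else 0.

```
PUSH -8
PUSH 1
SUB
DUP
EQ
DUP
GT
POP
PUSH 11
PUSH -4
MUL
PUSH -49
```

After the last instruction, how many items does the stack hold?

2

PUSH -8  : -8
PUSH 1   : -8 1
SUB      : -9
DUP      : -9 -9
EQ       : 1
DUP      : 1 1
GT       : 0
POP      : (empty)
PUSH 11  : 11
PUSH -4  : 11 -4
MUL      : -44
PUSH -49 : -44 -49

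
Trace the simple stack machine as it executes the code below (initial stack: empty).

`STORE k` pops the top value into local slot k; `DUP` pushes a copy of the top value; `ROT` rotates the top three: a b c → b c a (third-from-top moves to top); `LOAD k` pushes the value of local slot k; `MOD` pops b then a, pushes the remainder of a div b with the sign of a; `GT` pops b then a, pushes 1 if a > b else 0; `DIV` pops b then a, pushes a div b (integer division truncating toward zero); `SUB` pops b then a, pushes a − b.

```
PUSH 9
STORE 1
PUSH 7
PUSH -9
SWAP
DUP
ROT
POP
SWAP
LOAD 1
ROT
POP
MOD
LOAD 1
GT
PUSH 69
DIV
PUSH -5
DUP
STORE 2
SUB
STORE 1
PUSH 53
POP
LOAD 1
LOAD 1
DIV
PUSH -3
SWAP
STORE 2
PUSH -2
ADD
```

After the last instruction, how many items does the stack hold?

1

PUSH 9  → [9]
STORE 1 → []
PUSH 7  → [7]
PUSH -9 → [7, -9]
SWAP    → [-9, 7]
DUP     → [-9, 7, 7]
ROT     → [7, 7, -9]
POP     → [7, 7]
SWAP    → [7, 7]
LOAD 1  → [7, 7, 9]
ROT     → [7, 9, 7]
POP     → [7, 9]
MOD     → [7]
LOAD 1  → [7, 9]
GT      → [0]
PUSH 69 → [0, 69]
DIV     → [0]
PUSH -5 → [0, -5]
DUP     → [0, -5, -5]
STORE 2 → [0, -5]
SUB     → [5]
STORE 1 → []
PUSH 53 → [53]
POP     → []
LOAD 1  → [5]
LOAD 1  → [5, 5]
DIV     → [1]
PUSH -3 → [1, -3]
SWAP    → [-3, 1]
STORE 2 → [-3]
PUSH -2 → [-3, -2]
ADD     → [-5]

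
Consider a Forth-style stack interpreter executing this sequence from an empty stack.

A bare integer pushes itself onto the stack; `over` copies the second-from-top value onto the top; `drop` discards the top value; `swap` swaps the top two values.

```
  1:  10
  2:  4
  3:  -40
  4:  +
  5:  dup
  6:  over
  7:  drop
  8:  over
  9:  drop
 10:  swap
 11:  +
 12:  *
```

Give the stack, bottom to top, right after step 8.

[10, -36, -36, -36]

10   → [10]
4    → [10, 4]
-40  → [10, 4, -40]
+    → [10, -36]
dup  → [10, -36, -36]
over → [10, -36, -36, -36]
drop → [10, -36, -36]
over → [10, -36, -36, -36]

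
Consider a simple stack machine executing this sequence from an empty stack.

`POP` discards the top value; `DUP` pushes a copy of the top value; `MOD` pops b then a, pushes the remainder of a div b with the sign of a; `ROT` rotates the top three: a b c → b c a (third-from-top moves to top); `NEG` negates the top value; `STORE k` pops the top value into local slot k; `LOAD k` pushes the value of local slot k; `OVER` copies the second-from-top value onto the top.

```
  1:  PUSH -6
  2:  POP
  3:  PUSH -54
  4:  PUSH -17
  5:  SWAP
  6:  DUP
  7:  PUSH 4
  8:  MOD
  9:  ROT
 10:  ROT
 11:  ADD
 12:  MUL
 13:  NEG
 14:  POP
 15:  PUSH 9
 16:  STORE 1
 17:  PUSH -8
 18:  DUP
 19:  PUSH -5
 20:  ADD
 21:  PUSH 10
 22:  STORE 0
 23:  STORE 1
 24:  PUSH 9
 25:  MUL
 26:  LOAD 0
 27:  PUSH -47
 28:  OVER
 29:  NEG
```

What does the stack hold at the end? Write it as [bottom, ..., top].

[-72, 10, -47, -10]

PUSH -6  : [-6]
POP      : []
PUSH -54 : [-54]
PUSH -17 : [-54, -17]
SWAP     : [-17, -54]
DUP      : [-17, -54, -54]
PUSH 4   : [-17, -54, -54, 4]
MOD      : [-17, -54, -2]
ROT      : [-54, -2, -17]
ROT      : [-2, -17, -54]
ADD      : [-2, -71]
MUL      : [142]
NEG      : [-142]
POP      : []
PUSH 9   : [9]
STORE 1  : []
PUSH -8  : [-8]
DUP      : [-8, -8]
PUSH -5  : [-8, -8, -5]
ADD      : [-8, -13]
PUSH 10  : [-8, -13, 10]
STORE 0  : [-8, -13]
STORE 1  : [-8]
PUSH 9   : [-8, 9]
MUL      : [-72]
LOAD 0   : [-72, 10]
PUSH -47 : [-72, 10, -47]
OVER     : [-72, 10, -47, 10]
NEG      : [-72, 10, -47, -10]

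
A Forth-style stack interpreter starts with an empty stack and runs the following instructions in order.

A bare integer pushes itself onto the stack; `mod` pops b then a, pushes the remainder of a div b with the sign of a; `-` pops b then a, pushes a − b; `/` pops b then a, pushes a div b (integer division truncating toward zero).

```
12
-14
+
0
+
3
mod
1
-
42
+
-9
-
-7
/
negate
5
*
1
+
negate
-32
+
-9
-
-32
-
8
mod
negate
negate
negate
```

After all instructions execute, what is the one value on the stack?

12     → [12]
-14    → [12, -14]
+      → [-2]
0      → [-2, 0]
+      → [-2]
3      → [-2, 3]
mod    → [-2]
1      → [-2, 1]
-      → [-3]
42     → [-3, 42]
+      → [39]
-9     → [39, -9]
-      → [48]
-7     → [48, -7]
/      → [-6]
negate → [6]
5      → [6, 5]
*      → [30]
1      → [30, 1]
+      → [31]
negate → [-31]
-32    → [-31, -32]
+      → [-63]
-9     → [-63, -9]
-      → [-54]
-32    → [-54, -32]
-      → [-22]
8      → [-22, 8]
mod    → [-6]
negate → [6]
negate → [-6]
negate → [6]

6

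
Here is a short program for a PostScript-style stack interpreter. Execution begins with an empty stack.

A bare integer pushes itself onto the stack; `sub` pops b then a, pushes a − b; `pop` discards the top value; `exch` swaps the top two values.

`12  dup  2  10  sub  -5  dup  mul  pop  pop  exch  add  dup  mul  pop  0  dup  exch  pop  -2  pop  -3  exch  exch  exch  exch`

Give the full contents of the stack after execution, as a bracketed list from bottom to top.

[0, -3]

12   : [12]
dup  : [12, 12]
2    : [12, 12, 2]
10   : [12, 12, 2, 10]
sub  : [12, 12, -8]
-5   : [12, 12, -8, -5]
dup  : [12, 12, -8, -5, -5]
mul  : [12, 12, -8, 25]
pop  : [12, 12, -8]
pop  : [12, 12]
exch : [12, 12]
add  : [24]
dup  : [24, 24]
mul  : [576]
pop  : []
0    : [0]
dup  : [0, 0]
exch : [0, 0]
pop  : [0]
-2   : [0, -2]
pop  : [0]
-3   : [0, -3]
exch : [-3, 0]
exch : [0, -3]
exch : [-3, 0]
exch : [0, -3]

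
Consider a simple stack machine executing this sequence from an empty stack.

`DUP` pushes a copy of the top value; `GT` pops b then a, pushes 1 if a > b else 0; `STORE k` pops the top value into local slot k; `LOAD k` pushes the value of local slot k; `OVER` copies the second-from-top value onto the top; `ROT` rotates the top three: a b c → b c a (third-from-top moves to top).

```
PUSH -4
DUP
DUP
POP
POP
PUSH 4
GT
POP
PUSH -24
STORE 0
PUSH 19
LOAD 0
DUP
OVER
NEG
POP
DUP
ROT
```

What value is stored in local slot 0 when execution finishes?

-24

PUSH -4  -> -4
DUP      -> -4 -4
DUP      -> -4 -4 -4
POP      -> -4 -4
POP      -> -4
PUSH 4   -> -4 4
GT       -> 0
POP      -> (empty)
PUSH -24 -> -24
STORE 0  -> (empty)
PUSH 19  -> 19
LOAD 0   -> 19 -24
DUP      -> 19 -24 -24
OVER     -> 19 -24 -24 -24
NEG      -> 19 -24 -24 24
POP      -> 19 -24 -24
DUP      -> 19 -24 -24 -24
ROT      -> 19 -24 -24 -24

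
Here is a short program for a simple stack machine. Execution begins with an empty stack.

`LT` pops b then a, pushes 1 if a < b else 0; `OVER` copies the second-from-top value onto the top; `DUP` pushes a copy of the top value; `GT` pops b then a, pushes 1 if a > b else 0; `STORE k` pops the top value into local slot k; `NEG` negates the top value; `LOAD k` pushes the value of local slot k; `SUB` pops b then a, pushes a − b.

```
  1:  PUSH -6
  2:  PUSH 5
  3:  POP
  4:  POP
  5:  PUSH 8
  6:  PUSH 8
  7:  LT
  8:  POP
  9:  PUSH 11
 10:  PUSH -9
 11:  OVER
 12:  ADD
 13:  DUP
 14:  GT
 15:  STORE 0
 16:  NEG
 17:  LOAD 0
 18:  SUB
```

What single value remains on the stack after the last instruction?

PUSH -6 : -6
PUSH 5  : -6 5
POP     : -6
POP     : (empty)
PUSH 8  : 8
PUSH 8  : 8 8
LT      : 0
POP     : (empty)
PUSH 11 : 11
PUSH -9 : 11 -9
OVER    : 11 -9 11
ADD     : 11 2
DUP     : 11 2 2
GT      : 11 0
STORE 0 : 11
NEG     : -11
LOAD 0  : -11 0
SUB     : -11

-11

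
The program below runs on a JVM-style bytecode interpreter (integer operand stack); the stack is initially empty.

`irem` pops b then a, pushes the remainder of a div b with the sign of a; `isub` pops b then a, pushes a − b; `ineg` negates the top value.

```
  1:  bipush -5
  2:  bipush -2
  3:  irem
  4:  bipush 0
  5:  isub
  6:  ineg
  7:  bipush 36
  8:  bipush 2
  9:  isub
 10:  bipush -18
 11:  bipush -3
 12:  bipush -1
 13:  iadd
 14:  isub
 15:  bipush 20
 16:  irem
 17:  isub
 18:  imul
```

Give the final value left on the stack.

bipush -5  → -5
bipush -2  → -5 -2
irem       → -1
bipush 0   → -1 0
isub       → -1
ineg       → 1
bipush 36  → 1 36
bipush 2   → 1 36 2
isub       → 1 34
bipush -18 → 1 34 -18
bipush -3  → 1 34 -18 -3
bipush -1  → 1 34 -18 -3 -1
iadd       → 1 34 -18 -4
isub       → 1 34 -14
bipush 20  → 1 34 -14 20
irem       → 1 34 -14
isub       → 1 48
imul       → 48

48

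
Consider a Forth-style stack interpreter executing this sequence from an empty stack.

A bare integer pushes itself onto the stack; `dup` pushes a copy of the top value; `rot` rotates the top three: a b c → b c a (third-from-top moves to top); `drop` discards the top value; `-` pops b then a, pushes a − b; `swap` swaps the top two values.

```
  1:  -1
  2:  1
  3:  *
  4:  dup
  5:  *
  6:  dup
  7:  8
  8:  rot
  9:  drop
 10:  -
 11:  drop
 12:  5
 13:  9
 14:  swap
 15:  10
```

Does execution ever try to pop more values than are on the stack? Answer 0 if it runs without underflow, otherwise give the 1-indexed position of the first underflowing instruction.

-1   -> -1
1    -> -1 1
*    -> -1
dup  -> -1 -1
*    -> 1
dup  -> 1 1
8    -> 1 1 8
rot  -> 1 8 1
drop -> 1 8
-    -> -7
drop -> (empty)
5    -> 5
9    -> 5 9
swap -> 9 5
10   -> 9 5 10

0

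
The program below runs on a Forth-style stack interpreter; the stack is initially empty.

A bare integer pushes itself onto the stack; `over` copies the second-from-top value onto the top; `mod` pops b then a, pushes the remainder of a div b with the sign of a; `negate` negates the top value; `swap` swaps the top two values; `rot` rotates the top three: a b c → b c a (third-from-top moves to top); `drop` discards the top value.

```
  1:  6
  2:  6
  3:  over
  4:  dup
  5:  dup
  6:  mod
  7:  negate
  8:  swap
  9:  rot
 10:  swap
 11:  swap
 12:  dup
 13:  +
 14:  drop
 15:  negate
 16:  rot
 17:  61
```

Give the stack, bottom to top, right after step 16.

6      : [6]
6      : [6, 6]
over   : [6, 6, 6]
dup    : [6, 6, 6, 6]
dup    : [6, 6, 6, 6, 6]
mod    : [6, 6, 6, 0]
negate : [6, 6, 6, 0]
swap   : [6, 6, 0, 6]
rot    : [6, 0, 6, 6]
swap   : [6, 0, 6, 6]
swap   : [6, 0, 6, 6]
dup    : [6, 0, 6, 6, 6]
+      : [6, 0, 6, 12]
drop   : [6, 0, 6]
negate : [6, 0, -6]
rot    : [0, -6, 6]

[0, -6, 6]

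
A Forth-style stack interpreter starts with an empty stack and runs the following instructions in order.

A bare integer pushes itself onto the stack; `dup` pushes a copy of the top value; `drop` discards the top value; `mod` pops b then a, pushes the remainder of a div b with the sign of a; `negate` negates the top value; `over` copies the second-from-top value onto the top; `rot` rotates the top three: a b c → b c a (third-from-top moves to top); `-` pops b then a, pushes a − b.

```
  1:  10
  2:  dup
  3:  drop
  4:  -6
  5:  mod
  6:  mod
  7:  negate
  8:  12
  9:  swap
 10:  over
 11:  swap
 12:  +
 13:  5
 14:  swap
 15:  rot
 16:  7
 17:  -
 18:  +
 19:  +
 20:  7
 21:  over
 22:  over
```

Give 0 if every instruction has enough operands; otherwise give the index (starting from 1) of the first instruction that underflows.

6

10    [10]
dup   [10, 10]
drop  [10]
-6    [10, -6]
mod   [4]
mod  — needs 2 operands, stack has 1 → underflow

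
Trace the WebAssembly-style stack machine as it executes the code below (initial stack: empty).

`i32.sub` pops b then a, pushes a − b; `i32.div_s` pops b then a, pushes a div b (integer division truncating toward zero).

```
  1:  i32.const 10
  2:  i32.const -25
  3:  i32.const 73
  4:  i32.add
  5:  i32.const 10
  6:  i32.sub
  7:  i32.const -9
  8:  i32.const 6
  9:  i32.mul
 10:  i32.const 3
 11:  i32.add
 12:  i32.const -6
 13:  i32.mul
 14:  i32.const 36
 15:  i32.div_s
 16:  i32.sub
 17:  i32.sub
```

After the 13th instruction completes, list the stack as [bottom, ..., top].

i32.const 10  -> 10
i32.const -25 -> 10 -25
i32.const 73  -> 10 -25 73
i32.add       -> 10 48
i32.const 10  -> 10 48 10
i32.sub       -> 10 38
i32.const -9  -> 10 38 -9
i32.const 6   -> 10 38 -9 6
i32.mul       -> 10 38 -54
i32.const 3   -> 10 38 -54 3
i32.add       -> 10 38 -51
i32.const -6  -> 10 38 -51 -6
i32.mul       -> 10 38 306

[10, 38, 306]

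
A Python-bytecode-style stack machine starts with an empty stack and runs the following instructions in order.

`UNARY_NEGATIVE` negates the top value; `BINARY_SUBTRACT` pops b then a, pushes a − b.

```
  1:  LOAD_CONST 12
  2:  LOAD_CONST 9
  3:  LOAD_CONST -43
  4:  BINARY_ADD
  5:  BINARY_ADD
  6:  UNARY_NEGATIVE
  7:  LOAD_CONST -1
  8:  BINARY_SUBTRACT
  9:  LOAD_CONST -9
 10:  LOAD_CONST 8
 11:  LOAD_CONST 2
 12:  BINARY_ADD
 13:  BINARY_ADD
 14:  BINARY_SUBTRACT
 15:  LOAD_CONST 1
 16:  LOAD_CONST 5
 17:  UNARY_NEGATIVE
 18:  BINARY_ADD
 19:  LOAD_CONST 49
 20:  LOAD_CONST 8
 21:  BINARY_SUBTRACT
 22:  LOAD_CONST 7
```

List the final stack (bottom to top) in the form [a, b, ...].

[22, -4, 41, 7]

LOAD_CONST 12    [12]
LOAD_CONST 9     [12, 9]
LOAD_CONST -43   [12, 9, -43]
BINARY_ADD       [12, -34]
BINARY_ADD       [-22]
UNARY_NEGATIVE   [22]
LOAD_CONST -1    [22, -1]
BINARY_SUBTRACT  [23]
LOAD_CONST -9    [23, -9]
LOAD_CONST 8     [23, -9, 8]
LOAD_CONST 2     [23, -9, 8, 2]
BINARY_ADD       [23, -9, 10]
BINARY_ADD       [23, 1]
BINARY_SUBTRACT  [22]
LOAD_CONST 1     [22, 1]
LOAD_CONST 5     [22, 1, 5]
UNARY_NEGATIVE   [22, 1, -5]
BINARY_ADD       [22, -4]
LOAD_CONST 49    [22, -4, 49]
LOAD_CONST 8     [22, -4, 49, 8]
BINARY_SUBTRACT  [22, -4, 41]
LOAD_CONST 7     [22, -4, 41, 7]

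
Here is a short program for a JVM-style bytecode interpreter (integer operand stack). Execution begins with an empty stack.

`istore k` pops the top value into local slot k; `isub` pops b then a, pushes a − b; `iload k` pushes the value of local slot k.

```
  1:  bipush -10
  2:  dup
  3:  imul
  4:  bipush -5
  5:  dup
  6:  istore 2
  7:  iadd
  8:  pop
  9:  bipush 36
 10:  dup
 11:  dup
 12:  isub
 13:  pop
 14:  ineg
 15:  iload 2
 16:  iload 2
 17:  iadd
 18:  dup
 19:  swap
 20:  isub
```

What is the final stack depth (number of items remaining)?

bipush -10 : [-10]
dup        : [-10, -10]
imul       : [100]
bipush -5  : [100, -5]
dup        : [100, -5, -5]
istore 2   : [100, -5]
iadd       : [95]
pop        : []
bipush 36  : [36]
dup        : [36, 36]
dup        : [36, 36, 36]
isub       : [36, 0]
pop        : [36]
ineg       : [-36]
iload 2    : [-36, -5]
iload 2    : [-36, -5, -5]
iadd       : [-36, -10]
dup        : [-36, -10, -10]
swap       : [-36, -10, -10]
isub       : [-36, 0]

2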